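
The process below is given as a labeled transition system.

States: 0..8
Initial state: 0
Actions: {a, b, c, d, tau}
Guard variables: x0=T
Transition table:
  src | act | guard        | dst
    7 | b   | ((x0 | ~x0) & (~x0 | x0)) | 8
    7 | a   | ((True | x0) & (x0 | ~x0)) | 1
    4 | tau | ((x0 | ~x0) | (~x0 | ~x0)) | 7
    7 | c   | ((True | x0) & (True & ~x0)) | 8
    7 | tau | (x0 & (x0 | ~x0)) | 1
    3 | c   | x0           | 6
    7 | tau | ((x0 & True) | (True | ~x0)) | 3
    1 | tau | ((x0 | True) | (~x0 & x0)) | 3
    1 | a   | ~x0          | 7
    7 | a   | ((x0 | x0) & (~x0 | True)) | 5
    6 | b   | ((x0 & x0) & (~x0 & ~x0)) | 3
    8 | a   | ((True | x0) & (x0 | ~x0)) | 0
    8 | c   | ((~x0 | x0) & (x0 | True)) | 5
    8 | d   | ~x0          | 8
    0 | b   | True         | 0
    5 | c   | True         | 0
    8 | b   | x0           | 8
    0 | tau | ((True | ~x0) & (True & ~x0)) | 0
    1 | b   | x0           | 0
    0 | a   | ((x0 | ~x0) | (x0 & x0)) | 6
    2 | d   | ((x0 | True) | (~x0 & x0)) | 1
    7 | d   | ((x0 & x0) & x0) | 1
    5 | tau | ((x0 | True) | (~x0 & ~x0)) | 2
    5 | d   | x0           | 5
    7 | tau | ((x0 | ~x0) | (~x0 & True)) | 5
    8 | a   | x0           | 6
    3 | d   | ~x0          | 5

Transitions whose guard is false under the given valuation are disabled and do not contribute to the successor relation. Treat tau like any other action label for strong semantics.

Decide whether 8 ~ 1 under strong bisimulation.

Compute ~ classes (split until stable):
  round 0: {{0,1,2,3,4,5,6,7,8}}
  round 1: {{0},{1},{2},{3},{4},{5},{6},{7},{8}}
9 equivalence class(es) (converged in 2)
[8]={8}  [1]={1}

Answer: NOT BISIMILAR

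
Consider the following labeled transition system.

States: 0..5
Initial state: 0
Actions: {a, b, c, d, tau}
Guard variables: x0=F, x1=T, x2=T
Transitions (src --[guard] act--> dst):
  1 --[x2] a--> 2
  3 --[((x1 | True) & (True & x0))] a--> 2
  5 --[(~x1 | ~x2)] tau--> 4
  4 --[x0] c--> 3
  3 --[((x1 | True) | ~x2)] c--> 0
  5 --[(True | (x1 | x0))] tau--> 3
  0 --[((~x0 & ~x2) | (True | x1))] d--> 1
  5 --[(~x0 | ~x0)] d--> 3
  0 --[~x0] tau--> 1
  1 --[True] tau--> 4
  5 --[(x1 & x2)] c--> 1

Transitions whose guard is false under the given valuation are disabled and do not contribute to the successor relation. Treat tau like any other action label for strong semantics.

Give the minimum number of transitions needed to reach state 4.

Breadth-first toward 4:
  Layer 0: {0}
  Layer 1: {1}
  Layer 2: {2,4}
first hit 4 at d=2 via d·tau

Answer: 2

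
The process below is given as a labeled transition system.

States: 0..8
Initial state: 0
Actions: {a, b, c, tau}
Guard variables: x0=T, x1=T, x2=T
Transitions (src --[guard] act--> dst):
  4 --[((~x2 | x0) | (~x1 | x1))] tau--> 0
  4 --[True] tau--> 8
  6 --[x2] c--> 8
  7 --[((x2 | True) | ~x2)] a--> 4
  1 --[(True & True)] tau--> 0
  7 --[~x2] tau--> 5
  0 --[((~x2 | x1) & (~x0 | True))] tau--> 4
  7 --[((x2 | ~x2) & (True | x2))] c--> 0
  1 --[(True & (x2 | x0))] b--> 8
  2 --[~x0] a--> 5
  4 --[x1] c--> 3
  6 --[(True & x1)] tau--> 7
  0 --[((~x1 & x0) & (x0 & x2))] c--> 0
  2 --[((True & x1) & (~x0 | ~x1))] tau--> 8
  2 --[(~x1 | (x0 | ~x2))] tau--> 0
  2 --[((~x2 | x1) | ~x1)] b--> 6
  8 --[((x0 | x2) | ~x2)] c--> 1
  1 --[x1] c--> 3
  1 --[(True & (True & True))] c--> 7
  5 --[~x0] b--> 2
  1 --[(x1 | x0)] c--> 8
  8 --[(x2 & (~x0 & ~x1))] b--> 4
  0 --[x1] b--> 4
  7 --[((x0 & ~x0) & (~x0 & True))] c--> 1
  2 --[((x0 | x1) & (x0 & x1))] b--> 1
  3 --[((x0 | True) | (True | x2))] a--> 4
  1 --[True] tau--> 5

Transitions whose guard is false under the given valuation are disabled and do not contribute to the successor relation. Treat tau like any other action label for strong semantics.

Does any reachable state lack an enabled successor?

R = {0,1,3,4,5,7,8}
  0: b→4  tau→4  [2 out]
  1: b→8  c→3  c→7  c→8  tau→0  tau→5  [6 out]
  3: a→4  [1 out]
  4: c→3  tau→0  tau→8  [3 out]
  5: ∅  [STUCK]
  7: a→4  c→0  [2 out]
  8: c→1  [1 out]
trace reaching 5: tau·tau·c·tau

Answer: DEADLOCK at state 5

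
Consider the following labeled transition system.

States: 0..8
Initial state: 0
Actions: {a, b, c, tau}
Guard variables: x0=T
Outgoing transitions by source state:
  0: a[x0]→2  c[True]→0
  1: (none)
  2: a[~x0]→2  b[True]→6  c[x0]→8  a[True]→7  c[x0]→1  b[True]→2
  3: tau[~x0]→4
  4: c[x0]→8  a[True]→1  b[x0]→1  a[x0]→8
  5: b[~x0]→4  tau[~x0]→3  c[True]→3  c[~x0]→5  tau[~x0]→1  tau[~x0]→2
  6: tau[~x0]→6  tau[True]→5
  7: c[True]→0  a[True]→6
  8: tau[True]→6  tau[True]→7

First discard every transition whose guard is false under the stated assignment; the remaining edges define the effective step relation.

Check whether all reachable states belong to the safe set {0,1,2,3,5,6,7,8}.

Answer: INVARIANT HOLDS

Working:
Safe = {0,1,2,3,5,6,7,8}
R = {0,1,2,3,5,6,7,8}
  0: ok
  1: ok
  2: ok
  3: ok
  5: ok
  6: ok
  7: ok
  8: ok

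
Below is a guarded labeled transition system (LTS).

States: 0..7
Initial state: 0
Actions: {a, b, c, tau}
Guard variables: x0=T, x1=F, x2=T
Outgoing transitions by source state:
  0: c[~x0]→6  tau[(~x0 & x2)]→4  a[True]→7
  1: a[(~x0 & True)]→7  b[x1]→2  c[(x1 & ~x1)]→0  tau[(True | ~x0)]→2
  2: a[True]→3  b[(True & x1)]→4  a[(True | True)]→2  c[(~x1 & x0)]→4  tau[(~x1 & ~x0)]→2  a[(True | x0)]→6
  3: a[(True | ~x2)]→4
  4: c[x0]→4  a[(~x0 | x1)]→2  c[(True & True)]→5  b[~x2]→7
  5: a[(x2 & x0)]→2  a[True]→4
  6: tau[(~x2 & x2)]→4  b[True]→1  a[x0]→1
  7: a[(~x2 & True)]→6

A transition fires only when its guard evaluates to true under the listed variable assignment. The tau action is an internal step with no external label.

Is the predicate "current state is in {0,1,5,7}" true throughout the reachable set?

Allowed set {0,1,5,7}
Reach set: {0,7}
  0: safe
  7: safe

Answer: INVARIANT HOLDS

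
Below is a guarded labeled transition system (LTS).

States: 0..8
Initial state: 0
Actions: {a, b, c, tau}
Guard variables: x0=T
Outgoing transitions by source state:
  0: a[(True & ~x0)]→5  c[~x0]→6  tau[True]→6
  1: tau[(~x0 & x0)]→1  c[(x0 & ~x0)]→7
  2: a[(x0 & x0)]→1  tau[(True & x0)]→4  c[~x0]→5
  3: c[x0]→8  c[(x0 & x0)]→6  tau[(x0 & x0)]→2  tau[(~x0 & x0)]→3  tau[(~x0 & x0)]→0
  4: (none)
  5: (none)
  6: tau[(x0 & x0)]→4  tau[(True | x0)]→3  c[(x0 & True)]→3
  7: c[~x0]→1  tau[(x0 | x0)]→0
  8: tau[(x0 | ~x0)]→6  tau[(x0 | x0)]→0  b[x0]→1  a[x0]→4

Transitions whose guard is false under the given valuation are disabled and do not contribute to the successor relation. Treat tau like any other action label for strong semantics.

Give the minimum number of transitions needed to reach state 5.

Layered search for 5:
  depth 0: {0}
  depth 1: {6}
  depth 2: {3,4}
  depth 3: {2,8}
  depth 4: {1}
5 never appears.

Answer: UNREACHABLE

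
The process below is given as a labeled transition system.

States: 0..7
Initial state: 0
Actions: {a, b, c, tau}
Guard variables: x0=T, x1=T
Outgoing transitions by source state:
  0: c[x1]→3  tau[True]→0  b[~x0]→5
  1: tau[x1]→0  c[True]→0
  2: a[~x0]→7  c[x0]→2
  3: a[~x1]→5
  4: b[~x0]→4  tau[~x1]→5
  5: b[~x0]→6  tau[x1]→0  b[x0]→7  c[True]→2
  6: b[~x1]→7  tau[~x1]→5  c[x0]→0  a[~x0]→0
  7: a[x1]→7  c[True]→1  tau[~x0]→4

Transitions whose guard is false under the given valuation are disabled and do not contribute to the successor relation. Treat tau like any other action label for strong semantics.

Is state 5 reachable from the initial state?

Answer: UNREACHABLE

Working:
Guard filter leaves 11 enabled edge(s).
depth 0: {0}
depth 1: {3}  cumulative {0,3}
Reachable = {0,3}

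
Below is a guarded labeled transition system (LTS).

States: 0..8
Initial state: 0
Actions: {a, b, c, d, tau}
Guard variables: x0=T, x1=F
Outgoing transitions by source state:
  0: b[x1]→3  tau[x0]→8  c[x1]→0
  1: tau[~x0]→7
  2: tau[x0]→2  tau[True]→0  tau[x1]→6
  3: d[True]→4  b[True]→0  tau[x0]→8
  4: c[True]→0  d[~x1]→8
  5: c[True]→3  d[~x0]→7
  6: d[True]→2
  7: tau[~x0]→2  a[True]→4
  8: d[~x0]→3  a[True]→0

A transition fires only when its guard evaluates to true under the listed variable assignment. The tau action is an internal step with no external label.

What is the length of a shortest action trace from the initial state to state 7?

Answer: UNREACHABLE

Working:
Layered search for 7:
  Layer 0: {0}
  Layer 1: {8}
7 never appears.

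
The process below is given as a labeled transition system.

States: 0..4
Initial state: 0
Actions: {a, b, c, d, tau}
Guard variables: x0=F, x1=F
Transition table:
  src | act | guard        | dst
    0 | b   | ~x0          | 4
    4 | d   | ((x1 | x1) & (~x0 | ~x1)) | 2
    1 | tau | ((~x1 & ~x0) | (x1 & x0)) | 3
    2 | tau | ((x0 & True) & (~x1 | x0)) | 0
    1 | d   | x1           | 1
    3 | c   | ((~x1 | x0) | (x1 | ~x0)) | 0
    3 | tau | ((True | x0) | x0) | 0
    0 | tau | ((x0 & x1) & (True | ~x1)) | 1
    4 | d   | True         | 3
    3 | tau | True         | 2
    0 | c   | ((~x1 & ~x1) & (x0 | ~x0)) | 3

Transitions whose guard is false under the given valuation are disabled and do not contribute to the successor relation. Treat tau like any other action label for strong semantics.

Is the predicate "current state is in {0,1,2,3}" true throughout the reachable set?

Answer: INVARIANT VIOLATED at state 4

Working:
Inv-set: {0,1,2,3}
R = {0,2,3,4}
  0: ok
  2: ok
  3: ok
  4: VIOLATES
counterexample path to 4: b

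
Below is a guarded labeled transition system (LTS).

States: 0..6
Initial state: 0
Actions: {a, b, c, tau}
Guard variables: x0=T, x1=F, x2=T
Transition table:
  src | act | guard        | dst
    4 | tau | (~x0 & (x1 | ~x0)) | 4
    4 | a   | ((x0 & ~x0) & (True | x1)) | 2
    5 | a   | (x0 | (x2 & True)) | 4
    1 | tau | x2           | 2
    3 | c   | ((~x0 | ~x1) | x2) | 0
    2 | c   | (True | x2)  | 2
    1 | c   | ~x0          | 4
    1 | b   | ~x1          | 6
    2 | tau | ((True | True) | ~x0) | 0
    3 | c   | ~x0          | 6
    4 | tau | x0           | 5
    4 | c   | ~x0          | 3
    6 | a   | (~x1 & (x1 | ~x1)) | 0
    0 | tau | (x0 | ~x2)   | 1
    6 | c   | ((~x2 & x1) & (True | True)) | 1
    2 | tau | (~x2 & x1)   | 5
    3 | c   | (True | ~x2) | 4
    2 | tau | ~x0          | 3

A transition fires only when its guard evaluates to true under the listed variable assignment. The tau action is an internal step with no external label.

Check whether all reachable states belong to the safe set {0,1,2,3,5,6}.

Answer: INVARIANT HOLDS

Analysis:
Inv-set: {0,1,2,3,5,6}
Reach set: {0,1,2,6}
  0: ✓
  1: ✓
  2: ✓
  6: ✓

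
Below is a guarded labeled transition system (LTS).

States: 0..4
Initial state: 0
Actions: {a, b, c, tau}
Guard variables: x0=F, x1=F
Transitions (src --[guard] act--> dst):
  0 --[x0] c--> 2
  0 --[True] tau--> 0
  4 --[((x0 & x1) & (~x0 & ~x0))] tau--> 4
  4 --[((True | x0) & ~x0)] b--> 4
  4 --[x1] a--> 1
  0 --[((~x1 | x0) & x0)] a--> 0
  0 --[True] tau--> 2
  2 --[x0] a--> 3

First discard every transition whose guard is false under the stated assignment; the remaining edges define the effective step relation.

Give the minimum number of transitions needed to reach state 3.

Layered search for 3:
  L0 = {0}
  L1 = {2}
3 never appears.

Answer: UNREACHABLE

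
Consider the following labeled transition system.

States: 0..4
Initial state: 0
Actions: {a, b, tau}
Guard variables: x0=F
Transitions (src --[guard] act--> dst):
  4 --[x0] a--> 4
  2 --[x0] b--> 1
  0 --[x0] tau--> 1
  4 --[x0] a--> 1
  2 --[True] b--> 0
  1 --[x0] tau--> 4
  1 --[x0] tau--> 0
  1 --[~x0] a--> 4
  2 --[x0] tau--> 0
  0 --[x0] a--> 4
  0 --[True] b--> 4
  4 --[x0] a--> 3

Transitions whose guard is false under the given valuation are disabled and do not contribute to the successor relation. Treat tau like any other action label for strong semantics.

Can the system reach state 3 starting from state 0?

Guard filter leaves 3 enabled edge(s).
Layer 0: {0}
Layer 1: {4}  cumulative {0,4}
R = {0,4}

Answer: UNREACHABLE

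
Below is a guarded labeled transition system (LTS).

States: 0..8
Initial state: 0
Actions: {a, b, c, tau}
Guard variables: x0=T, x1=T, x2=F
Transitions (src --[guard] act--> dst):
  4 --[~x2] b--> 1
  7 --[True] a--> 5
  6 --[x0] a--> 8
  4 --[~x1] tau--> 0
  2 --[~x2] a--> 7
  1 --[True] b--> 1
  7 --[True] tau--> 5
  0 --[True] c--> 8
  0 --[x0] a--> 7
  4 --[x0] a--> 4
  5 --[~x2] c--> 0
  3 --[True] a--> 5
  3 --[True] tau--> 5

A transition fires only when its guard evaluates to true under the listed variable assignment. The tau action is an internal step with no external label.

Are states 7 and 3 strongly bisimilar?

Answer: BISIMILAR

Working:
Bisimulation quotient by refinement:
  P[0] = {{0,1,2,3,4,5,6,7,8}}
  P[1] = {{0},{1},{2,6},{3,7},{4},{5},{8}}
  P[2] = {{0},{1},{2},{3,7},{4},{5},{6},{8}}
Fixed point at round 3; 8 class(es).
[7]={3,7}  [3]={3,7}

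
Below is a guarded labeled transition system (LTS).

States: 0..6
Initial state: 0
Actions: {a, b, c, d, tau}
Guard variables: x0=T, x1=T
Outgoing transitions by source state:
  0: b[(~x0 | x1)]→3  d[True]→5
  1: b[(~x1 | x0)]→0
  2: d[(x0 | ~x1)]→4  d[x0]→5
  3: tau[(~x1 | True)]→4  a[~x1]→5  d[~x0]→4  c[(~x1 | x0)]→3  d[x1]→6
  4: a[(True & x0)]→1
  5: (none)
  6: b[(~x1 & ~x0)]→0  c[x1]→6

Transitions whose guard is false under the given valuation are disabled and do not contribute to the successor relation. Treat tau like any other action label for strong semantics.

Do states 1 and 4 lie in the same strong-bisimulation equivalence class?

Compute ~ classes (split until stable):
  P[0] = {{0,1,2,3,4,5,6}}
  P[1] = {{0},{1},{2},{3},{4},{5},{6}}
7 equivalence class(es) (converged in 2)
class of 1: {1}; class of 4: {4}

Answer: NOT BISIMILAR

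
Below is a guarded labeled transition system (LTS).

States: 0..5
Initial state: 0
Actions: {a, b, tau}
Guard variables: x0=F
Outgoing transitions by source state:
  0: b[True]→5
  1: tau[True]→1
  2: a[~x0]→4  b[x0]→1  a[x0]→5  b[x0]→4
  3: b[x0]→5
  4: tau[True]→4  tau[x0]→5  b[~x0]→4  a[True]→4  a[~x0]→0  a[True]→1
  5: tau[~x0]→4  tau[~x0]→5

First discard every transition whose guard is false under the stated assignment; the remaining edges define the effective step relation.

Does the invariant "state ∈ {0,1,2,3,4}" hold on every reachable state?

Answer: INVARIANT VIOLATED at state 5

Working:
Allowed set {0,1,2,3,4}
R = {0,1,4,5}
  0: safe
  1: safe
  4: safe
  5: outside
counterexample path to 5: b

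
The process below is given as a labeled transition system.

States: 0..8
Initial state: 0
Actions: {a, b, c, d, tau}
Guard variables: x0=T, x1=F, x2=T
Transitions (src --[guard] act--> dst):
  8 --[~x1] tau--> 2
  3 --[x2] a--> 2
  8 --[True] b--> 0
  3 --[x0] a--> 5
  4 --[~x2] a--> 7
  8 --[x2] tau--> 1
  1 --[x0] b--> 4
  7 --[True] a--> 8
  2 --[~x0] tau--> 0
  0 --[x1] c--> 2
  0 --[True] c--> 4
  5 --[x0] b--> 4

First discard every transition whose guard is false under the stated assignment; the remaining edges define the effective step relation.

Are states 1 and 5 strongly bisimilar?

Bisimulation quotient by refinement:
  π0 = {{0,1,2,3,4,5,6,7,8}}
  π1 = {{0},{1,5},{2,4,6},{3,7},{8}}
  π2 = {{0},{1,5},{2,4,6},{3},{7},{8}}
6 equivalence class(es) (converged in 3)
1∈{1,5}, 5∈{1,5}

Answer: BISIMILAR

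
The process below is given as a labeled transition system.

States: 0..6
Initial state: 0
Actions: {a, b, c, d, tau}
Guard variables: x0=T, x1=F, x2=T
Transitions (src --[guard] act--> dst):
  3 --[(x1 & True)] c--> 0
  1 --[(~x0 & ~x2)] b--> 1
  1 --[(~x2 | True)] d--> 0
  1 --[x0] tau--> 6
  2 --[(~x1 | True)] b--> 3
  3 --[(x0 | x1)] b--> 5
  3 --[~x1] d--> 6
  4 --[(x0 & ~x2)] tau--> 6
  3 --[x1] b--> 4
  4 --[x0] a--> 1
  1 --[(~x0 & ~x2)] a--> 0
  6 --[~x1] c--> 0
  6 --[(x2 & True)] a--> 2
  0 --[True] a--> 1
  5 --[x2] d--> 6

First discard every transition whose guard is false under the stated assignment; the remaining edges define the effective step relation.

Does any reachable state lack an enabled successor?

Answer: DEADLOCK-FREE

Working:
Reachable = {0,1,2,3,5,6}
  0: a→1  [1 exit(s)]
  1: d→0  tau→6  [2 exit(s)]
  2: b→3  [1 exit(s)]
  3: b→5  d→6  [2 exit(s)]
  5: d→6  [1 exit(s)]
  6: a→2  c→0  [2 exit(s)]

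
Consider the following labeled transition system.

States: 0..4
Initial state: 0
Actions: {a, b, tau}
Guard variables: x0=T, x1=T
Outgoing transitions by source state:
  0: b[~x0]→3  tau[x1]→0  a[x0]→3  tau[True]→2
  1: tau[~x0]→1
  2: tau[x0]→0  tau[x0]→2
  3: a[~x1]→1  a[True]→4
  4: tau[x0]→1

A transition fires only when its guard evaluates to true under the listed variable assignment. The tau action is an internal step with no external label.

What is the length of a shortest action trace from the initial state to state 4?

BFS to 4:
  depth 0: {0}
  depth 1: {2,3}
  depth 2: {4}
depth(4)=2, e.g. a·a

Answer: 2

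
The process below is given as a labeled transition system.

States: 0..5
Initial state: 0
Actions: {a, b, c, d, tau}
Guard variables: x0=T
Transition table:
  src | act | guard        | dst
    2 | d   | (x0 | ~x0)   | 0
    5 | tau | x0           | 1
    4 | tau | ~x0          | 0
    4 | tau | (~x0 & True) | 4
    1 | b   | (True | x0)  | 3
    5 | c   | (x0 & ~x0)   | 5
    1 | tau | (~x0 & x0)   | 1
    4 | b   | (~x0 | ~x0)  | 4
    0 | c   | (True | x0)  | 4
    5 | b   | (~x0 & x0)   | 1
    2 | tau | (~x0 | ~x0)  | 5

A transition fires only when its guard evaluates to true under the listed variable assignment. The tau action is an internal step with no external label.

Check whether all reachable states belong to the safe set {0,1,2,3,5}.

Safe = {0,1,2,3,5}
R = {0,4}
  0: safe
  4: VIOLATES
witness against invariant: c → 4

Answer: INVARIANT VIOLATED at state 4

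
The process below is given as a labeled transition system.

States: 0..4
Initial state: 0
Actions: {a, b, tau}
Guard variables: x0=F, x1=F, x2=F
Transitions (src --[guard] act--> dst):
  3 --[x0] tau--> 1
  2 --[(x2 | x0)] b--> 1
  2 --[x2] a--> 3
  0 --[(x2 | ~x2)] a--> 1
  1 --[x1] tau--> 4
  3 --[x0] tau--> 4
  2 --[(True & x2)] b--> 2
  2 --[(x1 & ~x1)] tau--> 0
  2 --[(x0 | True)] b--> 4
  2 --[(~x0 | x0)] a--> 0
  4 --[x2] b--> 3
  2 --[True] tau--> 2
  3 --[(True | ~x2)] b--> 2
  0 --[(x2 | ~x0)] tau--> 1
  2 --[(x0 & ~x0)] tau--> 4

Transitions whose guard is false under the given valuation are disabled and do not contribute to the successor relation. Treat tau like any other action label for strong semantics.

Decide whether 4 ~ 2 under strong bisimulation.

Answer: NOT BISIMILAR

Analysis:
Compute ~ classes (split until stable):
  P[0] = {{0,1,2,3,4}}
  P[1] = {{0},{1,4},{2},{3}}
stable after 2 split(s): 4 block(s)
class of 4: {1,4}; class of 2: {2}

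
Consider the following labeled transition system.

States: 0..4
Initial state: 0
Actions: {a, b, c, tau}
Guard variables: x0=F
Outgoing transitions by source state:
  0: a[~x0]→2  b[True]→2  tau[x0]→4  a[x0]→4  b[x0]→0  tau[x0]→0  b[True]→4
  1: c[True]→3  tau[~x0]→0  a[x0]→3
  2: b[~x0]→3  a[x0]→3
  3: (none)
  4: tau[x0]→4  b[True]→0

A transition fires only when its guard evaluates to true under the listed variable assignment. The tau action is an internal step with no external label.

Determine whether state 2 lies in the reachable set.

Guard filter leaves 7 enabled edge(s).
L0 = {0}
L1 = {2,4}  now seen {0,2,4}
L2 = {3}  now seen {0,2,3,4}
Reach set: {0,2,3,4}
witness 2: a

Answer: REACHABLE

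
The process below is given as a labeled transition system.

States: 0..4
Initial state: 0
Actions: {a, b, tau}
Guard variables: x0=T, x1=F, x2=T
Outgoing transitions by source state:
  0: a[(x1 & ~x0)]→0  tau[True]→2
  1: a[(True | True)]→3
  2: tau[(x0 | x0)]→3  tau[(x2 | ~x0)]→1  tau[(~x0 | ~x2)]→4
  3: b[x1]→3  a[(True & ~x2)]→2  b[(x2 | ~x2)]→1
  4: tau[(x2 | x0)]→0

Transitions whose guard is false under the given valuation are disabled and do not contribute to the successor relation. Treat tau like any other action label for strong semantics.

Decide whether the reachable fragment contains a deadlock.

Answer: DEADLOCK-FREE

Analysis:
Reachable = {0,1,2,3}
  0: tau→2  [1 out]
  1: a→3  [1 out]
  2: tau→1  tau→3  [2 out]
  3: b→1  [1 out]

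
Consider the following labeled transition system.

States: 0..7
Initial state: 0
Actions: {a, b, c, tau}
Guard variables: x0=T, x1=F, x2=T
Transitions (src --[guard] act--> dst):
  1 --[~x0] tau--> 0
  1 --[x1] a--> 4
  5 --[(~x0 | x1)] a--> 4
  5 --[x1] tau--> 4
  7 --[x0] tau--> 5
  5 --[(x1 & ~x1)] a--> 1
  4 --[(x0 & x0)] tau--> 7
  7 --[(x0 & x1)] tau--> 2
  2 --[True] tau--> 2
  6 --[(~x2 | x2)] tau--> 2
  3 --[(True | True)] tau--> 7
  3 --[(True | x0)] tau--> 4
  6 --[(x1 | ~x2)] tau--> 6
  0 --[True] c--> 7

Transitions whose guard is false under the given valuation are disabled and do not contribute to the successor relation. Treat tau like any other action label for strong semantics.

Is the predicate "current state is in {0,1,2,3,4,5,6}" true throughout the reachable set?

Answer: INVARIANT VIOLATED at state 7

Analysis:
Allowed set {0,1,2,3,4,5,6}
Reach set: {0,5,7}
  0: safe
  5: safe
  7: ✗ unsafe
witness against invariant: c → 7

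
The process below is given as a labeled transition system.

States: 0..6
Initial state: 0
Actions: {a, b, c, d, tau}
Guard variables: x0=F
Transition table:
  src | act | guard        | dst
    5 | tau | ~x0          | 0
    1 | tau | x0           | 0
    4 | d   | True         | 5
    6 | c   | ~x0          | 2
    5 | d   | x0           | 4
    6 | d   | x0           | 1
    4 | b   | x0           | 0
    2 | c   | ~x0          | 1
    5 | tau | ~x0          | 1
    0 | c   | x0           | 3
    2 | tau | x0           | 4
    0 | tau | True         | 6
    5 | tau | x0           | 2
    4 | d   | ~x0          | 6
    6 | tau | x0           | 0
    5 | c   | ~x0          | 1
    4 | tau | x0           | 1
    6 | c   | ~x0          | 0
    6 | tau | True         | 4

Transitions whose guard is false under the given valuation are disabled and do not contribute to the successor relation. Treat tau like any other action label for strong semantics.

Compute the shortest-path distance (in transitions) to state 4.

Answer: 2

Working:
BFS to 4:
  L0 = {0}
  L1 = {6}
  L2 = {2,4}
depth(4)=2, e.g. tau·tau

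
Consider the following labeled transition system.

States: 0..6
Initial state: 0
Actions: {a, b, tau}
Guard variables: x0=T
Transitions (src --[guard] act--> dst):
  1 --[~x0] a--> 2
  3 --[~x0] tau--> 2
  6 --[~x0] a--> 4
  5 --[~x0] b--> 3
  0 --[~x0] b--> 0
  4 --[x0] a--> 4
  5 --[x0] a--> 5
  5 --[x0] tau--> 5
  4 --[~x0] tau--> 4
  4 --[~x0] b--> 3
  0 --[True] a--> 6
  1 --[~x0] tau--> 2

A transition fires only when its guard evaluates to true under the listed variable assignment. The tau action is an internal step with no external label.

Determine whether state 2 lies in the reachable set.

After dropping false guards: 4 live edges.
L0 = {0}
L1 = {6}  total {0,6}
Reachable = {0,6}

Answer: UNREACHABLE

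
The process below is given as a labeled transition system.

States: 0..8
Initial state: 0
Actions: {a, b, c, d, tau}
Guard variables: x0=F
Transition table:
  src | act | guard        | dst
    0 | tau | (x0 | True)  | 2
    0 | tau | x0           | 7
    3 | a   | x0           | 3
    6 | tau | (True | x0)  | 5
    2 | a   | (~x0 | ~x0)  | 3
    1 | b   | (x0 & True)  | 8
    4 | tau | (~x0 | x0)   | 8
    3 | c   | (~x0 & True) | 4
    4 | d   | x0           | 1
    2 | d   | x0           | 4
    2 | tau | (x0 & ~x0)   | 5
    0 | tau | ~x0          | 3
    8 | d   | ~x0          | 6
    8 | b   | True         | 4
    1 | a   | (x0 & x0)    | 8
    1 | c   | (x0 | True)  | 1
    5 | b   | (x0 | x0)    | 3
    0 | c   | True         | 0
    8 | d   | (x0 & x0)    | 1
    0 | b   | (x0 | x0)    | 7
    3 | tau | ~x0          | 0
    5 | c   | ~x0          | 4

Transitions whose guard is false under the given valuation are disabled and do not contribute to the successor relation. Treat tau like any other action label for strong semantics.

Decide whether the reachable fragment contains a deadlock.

Answer: DEADLOCK-FREE

Trace:
Reach set: {0,2,3,4,5,6,8}
  0: c→0  tau→2  tau→3  [3 exit(s)]
  2: a→3  [1 exit(s)]
  3: c→4  tau→0  [2 exit(s)]
  4: tau→8  [1 exit(s)]
  5: c→4  [1 exit(s)]
  6: tau→5  [1 exit(s)]
  8: b→4  d→6  [2 exit(s)]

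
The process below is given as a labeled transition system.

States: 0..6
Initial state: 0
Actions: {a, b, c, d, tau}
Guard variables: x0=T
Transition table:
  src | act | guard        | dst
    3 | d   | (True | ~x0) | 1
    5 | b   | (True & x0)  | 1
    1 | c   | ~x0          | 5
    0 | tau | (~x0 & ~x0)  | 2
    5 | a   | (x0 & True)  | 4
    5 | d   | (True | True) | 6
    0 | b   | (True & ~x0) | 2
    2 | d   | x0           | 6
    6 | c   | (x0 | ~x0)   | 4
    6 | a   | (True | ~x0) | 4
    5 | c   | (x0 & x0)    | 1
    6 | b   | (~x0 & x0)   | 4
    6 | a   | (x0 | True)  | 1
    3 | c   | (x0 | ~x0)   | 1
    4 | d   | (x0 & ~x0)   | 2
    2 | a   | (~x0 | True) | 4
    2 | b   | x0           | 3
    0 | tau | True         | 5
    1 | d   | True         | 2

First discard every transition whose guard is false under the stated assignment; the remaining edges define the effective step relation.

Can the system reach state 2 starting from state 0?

Answer: REACHABLE

Analysis:
14 transition(s) survive guard evaluation.
Layer 0: {0}
Layer 1: {5}  now seen {0,5}
Layer 2: {1,4,6}  now seen {0,1,4,5,6}
Layer 3: {2}  now seen {0,1,2,4,5,6}
Layer 4: {3}  now seen {0,1,2,3,4,5,6}
Reach set: {0,1,2,3,4,5,6}
witness 2: tau·b·d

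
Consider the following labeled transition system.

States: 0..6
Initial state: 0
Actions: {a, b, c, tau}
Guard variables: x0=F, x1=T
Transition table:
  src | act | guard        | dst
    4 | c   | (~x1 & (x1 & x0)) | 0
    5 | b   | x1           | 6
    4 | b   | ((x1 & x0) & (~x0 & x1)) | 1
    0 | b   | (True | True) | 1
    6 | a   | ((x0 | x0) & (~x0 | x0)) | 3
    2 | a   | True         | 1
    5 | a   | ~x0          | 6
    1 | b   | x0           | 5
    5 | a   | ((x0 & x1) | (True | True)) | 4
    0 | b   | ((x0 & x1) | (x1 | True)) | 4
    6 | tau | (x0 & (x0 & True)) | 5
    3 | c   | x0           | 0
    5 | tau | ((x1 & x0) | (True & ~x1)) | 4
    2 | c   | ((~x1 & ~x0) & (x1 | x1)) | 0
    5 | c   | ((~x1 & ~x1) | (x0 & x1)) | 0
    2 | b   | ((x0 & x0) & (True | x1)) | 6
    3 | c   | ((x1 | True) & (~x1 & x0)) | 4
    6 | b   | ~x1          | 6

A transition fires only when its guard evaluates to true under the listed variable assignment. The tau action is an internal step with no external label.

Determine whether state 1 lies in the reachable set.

Guard filter leaves 6 enabled edge(s).
Layer 0: {0}
Layer 1: {1,4}  now seen {0,1,4}
Reachable = {0,1,4}
witness 1: b

Answer: REACHABLE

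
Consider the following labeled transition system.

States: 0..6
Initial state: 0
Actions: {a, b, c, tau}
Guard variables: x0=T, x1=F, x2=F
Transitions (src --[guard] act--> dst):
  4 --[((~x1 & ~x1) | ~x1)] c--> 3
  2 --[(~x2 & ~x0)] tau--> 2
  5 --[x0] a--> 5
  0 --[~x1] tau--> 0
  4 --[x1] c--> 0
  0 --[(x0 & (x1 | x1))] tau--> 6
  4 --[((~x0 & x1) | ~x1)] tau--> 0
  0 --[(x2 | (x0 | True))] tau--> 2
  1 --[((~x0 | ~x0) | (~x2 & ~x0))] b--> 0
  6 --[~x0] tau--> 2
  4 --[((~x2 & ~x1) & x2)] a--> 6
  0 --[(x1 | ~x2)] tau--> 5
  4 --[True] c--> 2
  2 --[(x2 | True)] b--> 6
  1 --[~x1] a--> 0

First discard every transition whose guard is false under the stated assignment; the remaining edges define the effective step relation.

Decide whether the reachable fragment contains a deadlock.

Answer: DEADLOCK at state 6

Working:
Reachable = {0,2,5,6}
  0: tau→0  tau→2  tau→5  [3 out]
  2: b→6  [1 out]
  5: a→5  [1 out]
  6: ∅  [STUCK]
trace reaching 6: tau·b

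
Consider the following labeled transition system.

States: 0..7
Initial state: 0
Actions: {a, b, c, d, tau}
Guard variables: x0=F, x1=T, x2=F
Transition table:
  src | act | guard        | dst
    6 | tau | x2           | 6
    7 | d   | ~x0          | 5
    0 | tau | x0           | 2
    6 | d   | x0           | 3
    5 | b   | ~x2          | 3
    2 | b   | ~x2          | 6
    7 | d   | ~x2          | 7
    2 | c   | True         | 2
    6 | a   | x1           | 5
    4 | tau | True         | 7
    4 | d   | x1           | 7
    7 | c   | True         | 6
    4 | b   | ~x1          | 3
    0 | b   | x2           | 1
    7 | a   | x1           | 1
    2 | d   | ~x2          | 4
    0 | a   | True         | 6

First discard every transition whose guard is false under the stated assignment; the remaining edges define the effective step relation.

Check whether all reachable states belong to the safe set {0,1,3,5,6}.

Safe = {0,1,3,5,6}
Reachable = {0,3,5,6}
  0: ✓
  3: ✓
  5: ✓
  6: ✓

Answer: INVARIANT HOLDS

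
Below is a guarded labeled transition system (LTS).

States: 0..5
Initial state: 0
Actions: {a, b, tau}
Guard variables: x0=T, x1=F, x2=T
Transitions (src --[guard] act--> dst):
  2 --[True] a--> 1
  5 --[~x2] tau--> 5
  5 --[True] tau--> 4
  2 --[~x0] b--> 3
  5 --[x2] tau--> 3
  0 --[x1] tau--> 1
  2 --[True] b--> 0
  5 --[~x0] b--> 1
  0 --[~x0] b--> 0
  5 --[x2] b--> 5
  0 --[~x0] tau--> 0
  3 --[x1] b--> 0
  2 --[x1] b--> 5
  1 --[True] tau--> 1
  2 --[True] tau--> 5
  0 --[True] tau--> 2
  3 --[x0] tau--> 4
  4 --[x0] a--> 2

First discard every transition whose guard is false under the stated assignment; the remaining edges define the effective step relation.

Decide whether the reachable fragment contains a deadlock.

Answer: DEADLOCK-FREE

Trace:
R = {0,1,2,3,4,5}
  0: tau→2  [1 out]
  1: tau→1  [1 out]
  2: a→1  b→0  tau→5  [3 out]
  3: tau→4  [1 out]
  4: a→2  [1 out]
  5: b→5  tau→3  tau→4  [3 out]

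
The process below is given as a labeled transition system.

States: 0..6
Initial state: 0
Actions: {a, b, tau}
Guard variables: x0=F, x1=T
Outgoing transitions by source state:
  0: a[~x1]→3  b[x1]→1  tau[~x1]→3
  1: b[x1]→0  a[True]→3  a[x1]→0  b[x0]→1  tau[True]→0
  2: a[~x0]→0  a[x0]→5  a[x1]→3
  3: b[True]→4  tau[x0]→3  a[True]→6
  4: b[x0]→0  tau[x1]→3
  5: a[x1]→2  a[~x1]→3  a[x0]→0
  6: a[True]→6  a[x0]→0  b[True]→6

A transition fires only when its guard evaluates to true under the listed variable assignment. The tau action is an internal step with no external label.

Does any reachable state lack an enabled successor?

Answer: DEADLOCK-FREE

Analysis:
Reach set: {0,1,3,4,6}
  0: b→1  [1 exit(s)]
  1: a→0  a→3  b→0  tau→0  [4 exit(s)]
  3: a→6  b→4  [2 exit(s)]
  4: tau→3  [1 exit(s)]
  6: a→6  b→6  [2 exit(s)]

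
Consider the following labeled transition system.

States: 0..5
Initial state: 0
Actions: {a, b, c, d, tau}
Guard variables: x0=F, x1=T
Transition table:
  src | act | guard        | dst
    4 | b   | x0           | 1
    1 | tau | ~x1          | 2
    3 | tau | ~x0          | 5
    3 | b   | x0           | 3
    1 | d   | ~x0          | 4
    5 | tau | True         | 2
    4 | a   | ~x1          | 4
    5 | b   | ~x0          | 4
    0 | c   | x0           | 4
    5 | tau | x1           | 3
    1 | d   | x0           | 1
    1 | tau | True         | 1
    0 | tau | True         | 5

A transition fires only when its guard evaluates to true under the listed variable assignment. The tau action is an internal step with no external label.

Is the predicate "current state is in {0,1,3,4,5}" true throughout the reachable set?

Answer: INVARIANT VIOLATED at state 2

Working:
Inv-set: {0,1,3,4,5}
Reach set: {0,2,3,4,5}
  0: ok
  2: ✗ unsafe
  3: ok
  4: ok
  5: ok
counterexample path to 2: tau·tau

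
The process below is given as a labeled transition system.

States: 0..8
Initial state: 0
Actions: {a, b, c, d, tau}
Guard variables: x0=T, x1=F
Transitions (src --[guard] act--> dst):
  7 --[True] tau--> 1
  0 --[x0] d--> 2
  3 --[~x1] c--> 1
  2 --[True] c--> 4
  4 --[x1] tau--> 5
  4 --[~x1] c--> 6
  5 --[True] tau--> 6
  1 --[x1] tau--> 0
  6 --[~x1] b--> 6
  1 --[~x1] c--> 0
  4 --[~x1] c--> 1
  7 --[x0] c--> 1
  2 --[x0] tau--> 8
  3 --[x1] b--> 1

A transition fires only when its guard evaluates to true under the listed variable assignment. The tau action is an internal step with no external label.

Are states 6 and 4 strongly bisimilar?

Compute ~ classes (split until stable):
  P[0] = {{0,1,2,3,4,5,6,7,8}}
  P[1] = {{0},{1,3,4},{2,7},{5},{6},{8}}
  P[2] = {{0},{1},{2},{3},{4},{5},{6},{7},{8}}
stable after 3 split(s): 9 block(s)
[6]={6}  [4]={4}

Answer: NOT BISIMILAR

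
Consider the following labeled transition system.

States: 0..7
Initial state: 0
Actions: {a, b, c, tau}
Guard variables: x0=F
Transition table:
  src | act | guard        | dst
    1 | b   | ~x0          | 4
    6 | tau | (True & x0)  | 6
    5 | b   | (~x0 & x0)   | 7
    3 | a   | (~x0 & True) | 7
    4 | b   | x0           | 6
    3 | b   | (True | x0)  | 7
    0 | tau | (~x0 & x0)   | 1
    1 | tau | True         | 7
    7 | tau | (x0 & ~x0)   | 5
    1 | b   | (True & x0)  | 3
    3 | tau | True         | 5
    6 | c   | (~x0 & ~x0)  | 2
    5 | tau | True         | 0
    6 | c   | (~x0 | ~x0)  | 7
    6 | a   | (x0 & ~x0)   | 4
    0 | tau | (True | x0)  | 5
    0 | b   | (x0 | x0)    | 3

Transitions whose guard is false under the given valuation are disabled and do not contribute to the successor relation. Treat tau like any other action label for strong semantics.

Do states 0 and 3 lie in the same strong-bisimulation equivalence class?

Refine partition for ~:
  round 0: {{0,1,2,3,4,5,6,7}}
  round 1: {{0,5},{1},{2,4,7},{3},{6}}
Fixed point at round 2; 5 class(es).
class of 0: {0,5}; class of 3: {3}

Answer: NOT BISIMILAR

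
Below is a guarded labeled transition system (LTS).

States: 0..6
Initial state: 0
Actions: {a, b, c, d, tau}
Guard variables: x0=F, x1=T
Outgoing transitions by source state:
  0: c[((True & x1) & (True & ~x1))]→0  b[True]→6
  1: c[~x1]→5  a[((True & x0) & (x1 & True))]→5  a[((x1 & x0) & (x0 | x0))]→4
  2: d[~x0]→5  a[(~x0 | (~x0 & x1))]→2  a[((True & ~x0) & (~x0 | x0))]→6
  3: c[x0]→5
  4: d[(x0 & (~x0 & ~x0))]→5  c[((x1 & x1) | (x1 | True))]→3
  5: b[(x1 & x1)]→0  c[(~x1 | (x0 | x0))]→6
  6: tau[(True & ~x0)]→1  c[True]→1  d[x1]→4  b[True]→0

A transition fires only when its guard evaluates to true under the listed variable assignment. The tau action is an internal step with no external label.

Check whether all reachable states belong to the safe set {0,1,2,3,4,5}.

Answer: INVARIANT VIOLATED at state 6

Analysis:
Inv-set: {0,1,2,3,4,5}
Reach set: {0,1,3,4,6}
  0: ok
  1: ok
  3: ok
  4: ok
  6: outside
reach 6 via b — violates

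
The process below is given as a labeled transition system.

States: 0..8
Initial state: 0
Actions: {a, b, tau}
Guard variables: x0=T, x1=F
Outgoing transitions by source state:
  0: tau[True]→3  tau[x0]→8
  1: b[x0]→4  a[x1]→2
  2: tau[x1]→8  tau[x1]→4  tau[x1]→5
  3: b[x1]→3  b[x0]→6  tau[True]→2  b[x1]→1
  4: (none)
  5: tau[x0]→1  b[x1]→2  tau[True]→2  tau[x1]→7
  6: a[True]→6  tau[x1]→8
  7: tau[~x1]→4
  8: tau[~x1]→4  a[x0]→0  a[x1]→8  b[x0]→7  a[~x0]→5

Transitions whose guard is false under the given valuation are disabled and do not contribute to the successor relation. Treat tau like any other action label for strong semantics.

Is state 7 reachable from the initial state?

After dropping false guards: 12 live edges.
depth 0: {0}
depth 1: {3,8}  cumulative {0,3,8}
depth 2: {2,4,6,7}  cumulative {0,2,3,4,6,7,8}
Reach set: {0,2,3,4,6,7,8}
trace reaching 7: tau·b

Answer: REACHABLE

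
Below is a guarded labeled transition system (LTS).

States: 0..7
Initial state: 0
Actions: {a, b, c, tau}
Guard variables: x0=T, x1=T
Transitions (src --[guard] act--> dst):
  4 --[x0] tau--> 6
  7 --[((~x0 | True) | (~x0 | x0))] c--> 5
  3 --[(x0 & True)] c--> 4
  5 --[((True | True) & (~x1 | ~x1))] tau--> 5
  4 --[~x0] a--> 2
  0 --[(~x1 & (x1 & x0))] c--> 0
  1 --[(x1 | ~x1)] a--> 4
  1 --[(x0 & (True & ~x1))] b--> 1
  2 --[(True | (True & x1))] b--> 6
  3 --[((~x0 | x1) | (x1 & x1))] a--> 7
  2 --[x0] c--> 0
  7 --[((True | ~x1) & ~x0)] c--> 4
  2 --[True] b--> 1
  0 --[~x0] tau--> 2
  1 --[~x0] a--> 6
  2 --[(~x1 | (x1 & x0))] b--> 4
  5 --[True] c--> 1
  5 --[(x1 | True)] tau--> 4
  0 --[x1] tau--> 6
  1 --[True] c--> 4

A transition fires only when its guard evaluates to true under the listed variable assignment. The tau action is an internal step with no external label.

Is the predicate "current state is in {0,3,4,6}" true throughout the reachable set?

Inv-set: {0,3,4,6}
Reachable = {0,6}
  0: ✓
  6: ✓

Answer: INVARIANT HOLDS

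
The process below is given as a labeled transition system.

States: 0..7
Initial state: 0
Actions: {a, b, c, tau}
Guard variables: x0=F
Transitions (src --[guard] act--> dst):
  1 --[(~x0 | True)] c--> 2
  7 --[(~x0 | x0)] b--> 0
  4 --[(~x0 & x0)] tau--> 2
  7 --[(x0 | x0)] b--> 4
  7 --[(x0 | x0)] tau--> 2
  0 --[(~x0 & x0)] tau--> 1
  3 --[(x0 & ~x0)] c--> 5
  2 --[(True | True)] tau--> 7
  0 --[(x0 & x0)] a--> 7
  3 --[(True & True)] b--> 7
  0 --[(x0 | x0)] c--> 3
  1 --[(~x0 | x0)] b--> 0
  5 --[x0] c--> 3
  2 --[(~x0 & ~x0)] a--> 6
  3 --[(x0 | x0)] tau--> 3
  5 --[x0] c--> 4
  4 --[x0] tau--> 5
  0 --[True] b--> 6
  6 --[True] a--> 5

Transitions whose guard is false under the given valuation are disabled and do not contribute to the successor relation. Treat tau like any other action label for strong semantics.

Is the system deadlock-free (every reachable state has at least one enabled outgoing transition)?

Answer: DEADLOCK at state 5

Trace:
R = {0,5,6}
  0: b→6  [1 exit(s)]
  5: ∅  [deadlock]
  6: a→5  [1 exit(s)]
witness 5: b·a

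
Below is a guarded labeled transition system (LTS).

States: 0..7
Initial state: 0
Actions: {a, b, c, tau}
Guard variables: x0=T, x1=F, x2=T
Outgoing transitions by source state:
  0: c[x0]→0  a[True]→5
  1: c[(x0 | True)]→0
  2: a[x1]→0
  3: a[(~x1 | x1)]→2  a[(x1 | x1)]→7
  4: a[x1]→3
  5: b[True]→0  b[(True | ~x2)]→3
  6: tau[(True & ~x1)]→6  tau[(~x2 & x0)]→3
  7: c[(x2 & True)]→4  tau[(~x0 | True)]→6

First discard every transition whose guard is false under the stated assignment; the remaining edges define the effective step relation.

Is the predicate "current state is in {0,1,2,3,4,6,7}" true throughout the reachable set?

Inv-set: {0,1,2,3,4,6,7}
Reach set: {0,2,3,5}
  0: safe
  2: safe
  3: safe
  5: VIOLATES
witness against invariant: a → 5

Answer: INVARIANT VIOLATED at state 5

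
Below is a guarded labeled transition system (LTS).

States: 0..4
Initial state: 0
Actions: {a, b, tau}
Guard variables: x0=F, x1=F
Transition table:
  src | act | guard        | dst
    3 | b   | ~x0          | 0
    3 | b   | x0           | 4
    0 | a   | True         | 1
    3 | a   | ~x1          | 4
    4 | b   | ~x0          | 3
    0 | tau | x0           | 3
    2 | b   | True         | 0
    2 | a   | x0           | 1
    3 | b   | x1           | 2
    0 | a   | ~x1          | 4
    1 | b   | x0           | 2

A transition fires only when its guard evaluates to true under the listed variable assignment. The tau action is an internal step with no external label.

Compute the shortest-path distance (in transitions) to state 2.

Breadth-first toward 2:
  Layer 0: {0}
  Layer 1: {1,4}
  Layer 2: {3}
2 never appears.

Answer: UNREACHABLE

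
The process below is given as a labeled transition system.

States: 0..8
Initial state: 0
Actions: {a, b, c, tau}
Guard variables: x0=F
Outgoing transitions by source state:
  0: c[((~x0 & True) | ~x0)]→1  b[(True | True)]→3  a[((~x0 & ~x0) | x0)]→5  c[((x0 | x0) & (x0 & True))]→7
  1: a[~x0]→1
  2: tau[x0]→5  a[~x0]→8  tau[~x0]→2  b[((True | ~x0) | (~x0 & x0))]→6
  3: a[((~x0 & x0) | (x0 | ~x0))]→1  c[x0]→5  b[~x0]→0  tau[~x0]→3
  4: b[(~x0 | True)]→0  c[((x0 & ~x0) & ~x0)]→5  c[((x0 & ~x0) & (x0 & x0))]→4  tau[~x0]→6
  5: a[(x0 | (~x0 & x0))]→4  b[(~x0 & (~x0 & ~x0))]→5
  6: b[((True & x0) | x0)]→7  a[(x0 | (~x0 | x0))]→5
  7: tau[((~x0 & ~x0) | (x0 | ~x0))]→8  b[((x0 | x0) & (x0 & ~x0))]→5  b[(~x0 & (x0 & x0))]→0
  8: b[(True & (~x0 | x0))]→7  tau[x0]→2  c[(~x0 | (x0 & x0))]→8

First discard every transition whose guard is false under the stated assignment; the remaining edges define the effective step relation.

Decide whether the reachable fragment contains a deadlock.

Answer: DEADLOCK-FREE

Trace:
R = {0,1,3,5}
  0: a→5  b→3  c→1  [3 out]
  1: a→1  [1 out]
  3: a→1  b→0  tau→3  [3 out]
  5: b→5  [1 out]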